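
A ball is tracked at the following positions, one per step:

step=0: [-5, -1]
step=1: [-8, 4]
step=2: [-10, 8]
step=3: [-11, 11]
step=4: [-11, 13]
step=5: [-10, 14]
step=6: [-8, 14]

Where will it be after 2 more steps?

First differences are [-3, +5], [-2, +4], [-1, +3], [+0, +2], [+1, +1], [+2, +0]; their common second difference is [+1, -1] (constant acceleration).
step 7: [-8, 14] + [+3, -1] → [-5, 13]
step 8: [-5, 13] + [+4, -2] → [-1, 11]

[-1, 11]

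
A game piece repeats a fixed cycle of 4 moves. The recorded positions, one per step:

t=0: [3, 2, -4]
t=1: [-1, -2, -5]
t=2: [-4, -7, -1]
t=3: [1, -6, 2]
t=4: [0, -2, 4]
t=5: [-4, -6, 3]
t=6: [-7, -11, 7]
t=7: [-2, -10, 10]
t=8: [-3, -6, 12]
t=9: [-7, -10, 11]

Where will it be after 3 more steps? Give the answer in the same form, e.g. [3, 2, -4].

Differencing gives [-4, -4, -1], [-3, -5, +4], [+5, +1, +3], [-1, +4, +2], [-4, -4, -1], [-3, -5, +4], [+5, +1, +3], [-1, +4, +2], [-4, -4, -1]. This is the pattern [-4, -4, -1], [-3, -5, +4], [+5, +1, +3], [-1, +4, +2] repeated.
step 10: apply [-3, -5, +4] → [-10, -15, 15]
step 11: apply [+5, +1, +3] → [-5, -14, 18]
step 12: apply [-1, +4, +2] → [-6, -10, 20]

[-6, -10, 20]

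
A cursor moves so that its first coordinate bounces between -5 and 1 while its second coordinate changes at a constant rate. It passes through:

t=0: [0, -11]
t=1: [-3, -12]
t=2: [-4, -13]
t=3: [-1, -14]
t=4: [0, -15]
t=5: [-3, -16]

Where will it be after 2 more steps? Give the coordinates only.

The first coordinate travels 3 per step and bounces off the walls at -5 and 1.
  step 6: -3 → -4
  step 7: -4 → -1
The second coordinate changes by -1 each step: at step 7 it is -18.

[-1, -18]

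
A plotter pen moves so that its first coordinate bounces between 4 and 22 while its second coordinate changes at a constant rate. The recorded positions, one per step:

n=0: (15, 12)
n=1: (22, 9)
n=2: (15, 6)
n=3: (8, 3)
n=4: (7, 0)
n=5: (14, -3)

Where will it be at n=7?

The first coordinate reflects between 4 and 22, moving 7 per step.
  step 6: 14 → 21
  step 7: 21 → 16
The second coordinate changes by -3 each step: at step 7 it is -9.

(16, -9)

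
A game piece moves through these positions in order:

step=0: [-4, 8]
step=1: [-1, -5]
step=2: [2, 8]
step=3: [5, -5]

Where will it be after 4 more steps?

[17, -5]

First: linear, +3 per step → 17 at step 7.
Second: cycles through 8, -5 every 2 steps. Step 7 lands at position 1 of the cycle → -5.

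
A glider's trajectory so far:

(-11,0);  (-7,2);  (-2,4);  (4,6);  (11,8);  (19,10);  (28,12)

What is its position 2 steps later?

(49,16)

First differences are (+4,+2), (+5,+2), (+6,+2), (+7,+2), (+8,+2), (+9,+2); their common second difference is (+1,+0) (constant acceleration).
step 7: (28,12) + (+10,+2) → (38,14)
step 8: (38,14) + (+11,+2) → (49,16)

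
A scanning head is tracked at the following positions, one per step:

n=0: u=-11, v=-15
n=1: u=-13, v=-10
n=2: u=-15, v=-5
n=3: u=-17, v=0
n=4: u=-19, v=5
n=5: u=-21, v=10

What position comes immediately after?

u=-23, v=15

Each step adds (-2, +5) to the position.
step 6: u=-21, v=10 + (-2, +5) → u=-23, v=15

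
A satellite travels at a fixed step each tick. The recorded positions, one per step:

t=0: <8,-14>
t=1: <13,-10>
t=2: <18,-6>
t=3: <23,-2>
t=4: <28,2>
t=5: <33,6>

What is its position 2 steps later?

<43,14>

The position changes by <+5,+4> every step.
step 6: <33,6> + <+5,+4> → <38,10>
step 7: <38,10> + <+5,+4> → <43,14>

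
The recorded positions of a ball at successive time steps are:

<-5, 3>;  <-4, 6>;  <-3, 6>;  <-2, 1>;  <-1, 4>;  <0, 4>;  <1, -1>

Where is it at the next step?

<2, 2>

Differencing gives <+1, +3>, <+1, +0>, <+1, -5>, <+1, +3>, <+1, +0>, <+1, -5>. This is the pattern <+1, +3>, <+1, +0>, <+1, -5> repeated.
step 7: apply <+1, +3> → <2, 2>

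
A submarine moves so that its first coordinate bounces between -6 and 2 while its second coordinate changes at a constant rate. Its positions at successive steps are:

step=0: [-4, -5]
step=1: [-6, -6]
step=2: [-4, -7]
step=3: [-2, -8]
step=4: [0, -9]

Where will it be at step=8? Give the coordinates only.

The first coordinate travels 2 per step and bounces off the walls at -6 and 2.
  step 5: 0 → 2
  step 6: 2 → 0
  step 7: 0 → -2
  step 8: -2 → -4
The second coordinate changes by -1 each step: at step 8 it is -13.

[-4, -13]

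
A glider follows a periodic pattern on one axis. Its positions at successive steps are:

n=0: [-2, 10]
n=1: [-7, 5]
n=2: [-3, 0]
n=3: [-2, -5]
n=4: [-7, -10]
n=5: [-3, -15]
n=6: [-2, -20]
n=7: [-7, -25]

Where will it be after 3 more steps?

[-7, -40]

First: cycles through -2, -7, -3 every 3 steps. Step 10 lands at position 1 of the cycle → -7.
Second: linear, -5 per step → -40 at step 10.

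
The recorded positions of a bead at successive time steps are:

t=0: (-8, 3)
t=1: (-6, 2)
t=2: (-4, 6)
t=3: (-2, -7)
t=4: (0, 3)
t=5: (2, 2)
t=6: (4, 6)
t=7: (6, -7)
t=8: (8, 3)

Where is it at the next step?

The first coordinate changes by +2 each step, so at step 9 it is -8 + 9·(2) = 10.
The second coordinate repeats the cycle [3, 2, 6, -7] with period 4; step 9 mod 4 = 1, giving 2.

(10, 2)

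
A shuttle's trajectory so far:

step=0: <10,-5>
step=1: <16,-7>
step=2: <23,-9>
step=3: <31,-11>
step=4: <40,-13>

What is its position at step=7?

<73,-19>

Taking differences between consecutive positions: <+6,-2>, <+7,-2>, <+8,-2>, <+9,-2>. These grow by <+1,+0> each step.
step 5: <40,-13> + <+10,-2> → <50,-15>
step 6: <50,-15> + <+11,-2> → <61,-17>
step 7: <61,-17> + <+12,-2> → <73,-19>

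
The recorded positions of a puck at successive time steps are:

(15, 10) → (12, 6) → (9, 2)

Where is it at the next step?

Each step adds (-3, -4) to the position.
step 3: (9, 2) + (-3, -4) → (6, -2)

(6, -2)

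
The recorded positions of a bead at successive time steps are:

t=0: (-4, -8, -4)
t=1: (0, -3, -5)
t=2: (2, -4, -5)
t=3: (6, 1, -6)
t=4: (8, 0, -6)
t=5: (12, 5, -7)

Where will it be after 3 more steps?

(20, 8, -8)

Differencing gives (+4, +5, -1), (+2, -1, +0), (+4, +5, -1), (+2, -1, +0), (+4, +5, -1). This is the pattern (+4, +5, -1), (+2, -1, +0) repeated.
step 6: apply (+2, -1, +0) → (14, 4, -7)
step 7: apply (+4, +5, -1) → (18, 9, -8)
step 8: apply (+2, -1, +0) → (20, 8, -8)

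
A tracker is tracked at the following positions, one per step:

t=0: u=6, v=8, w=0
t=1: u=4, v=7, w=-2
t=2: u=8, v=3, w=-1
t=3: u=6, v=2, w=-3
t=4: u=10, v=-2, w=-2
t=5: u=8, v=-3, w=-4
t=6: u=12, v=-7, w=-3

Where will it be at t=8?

The moves between consecutive positions are (-2, -1, -2), (+4, -4, +1), (-2, -1, -2), (+4, -4, +1), (-2, -1, -2), (+4, -4, +1); they repeat the 2-cycle [(-2, -1, -2), (+4, -4, +1)].
step 7: apply (-2, -1, -2) → u=10, v=-8, w=-5
step 8: apply (+4, -4, +1) → u=14, v=-12, w=-4

u=14, v=-12, w=-4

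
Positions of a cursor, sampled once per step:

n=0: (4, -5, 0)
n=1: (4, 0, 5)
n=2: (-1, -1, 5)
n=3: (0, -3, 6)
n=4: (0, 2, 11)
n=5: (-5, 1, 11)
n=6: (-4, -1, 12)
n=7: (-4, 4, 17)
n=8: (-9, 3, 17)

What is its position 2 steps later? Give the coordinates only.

(-8, 6, 23)

The moves between consecutive positions are (+0, +5, +5), (-5, -1, +0), (+1, -2, +1), (+0, +5, +5), (-5, -1, +0), (+1, -2, +1), (+0, +5, +5), (-5, -1, +0); they repeat the 3-cycle [(+0, +5, +5), (-5, -1, +0), (+1, -2, +1)].
step 9: apply (+1, -2, +1) → (-8, 1, 18)
step 10: apply (+0, +5, +5) → (-8, 6, 23)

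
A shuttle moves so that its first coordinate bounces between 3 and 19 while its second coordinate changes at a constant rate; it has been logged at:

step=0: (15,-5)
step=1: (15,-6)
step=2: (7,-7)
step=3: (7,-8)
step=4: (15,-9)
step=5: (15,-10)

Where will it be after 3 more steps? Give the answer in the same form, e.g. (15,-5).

(15,-13)

The first coordinate reflects between 3 and 19, moving 8 per step.
  step 6: 15 → 7
  step 7: 7 → 7
  step 8: 7 → 15
The second coordinate changes by -1 each step: at step 8 it is -13.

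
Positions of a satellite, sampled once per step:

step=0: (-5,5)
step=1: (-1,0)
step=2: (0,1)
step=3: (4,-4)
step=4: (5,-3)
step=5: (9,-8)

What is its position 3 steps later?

(15,-11)

Differencing gives (+4,-5), (+1,+1), (+4,-5), (+1,+1), (+4,-5). This is the pattern (+4,-5), (+1,+1) repeated.
step 6: apply (+1,+1) → (10,-7)
step 7: apply (+4,-5) → (14,-12)
step 8: apply (+1,+1) → (15,-11)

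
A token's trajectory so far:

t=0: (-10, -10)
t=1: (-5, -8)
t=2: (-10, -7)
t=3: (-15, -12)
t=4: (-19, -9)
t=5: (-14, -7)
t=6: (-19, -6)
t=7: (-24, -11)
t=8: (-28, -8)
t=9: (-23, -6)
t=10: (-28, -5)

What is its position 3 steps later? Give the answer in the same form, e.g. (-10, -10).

(-32, -5)

Step-to-step displacements: (+5, +2), (-5, +1), (-5, -5), (-4, +3), (+5, +2), (-5, +1), (-5, -5), (-4, +3), (+5, +2), (-5, +1) — a repeating cycle of length 4.
step 11: apply (-5, -5) → (-33, -10)
step 12: apply (-4, +3) → (-37, -7)
step 13: apply (+5, +2) → (-32, -5)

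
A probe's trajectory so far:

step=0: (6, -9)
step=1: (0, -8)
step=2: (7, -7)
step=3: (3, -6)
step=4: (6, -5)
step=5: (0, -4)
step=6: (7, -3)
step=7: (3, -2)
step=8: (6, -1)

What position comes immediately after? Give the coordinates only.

(0, 0)

First: cycles through 6, 0, 7, 3 every 4 steps. Step 9 lands at position 1 of the cycle → 0.
Second: linear, +1 per step → 0 at step 9.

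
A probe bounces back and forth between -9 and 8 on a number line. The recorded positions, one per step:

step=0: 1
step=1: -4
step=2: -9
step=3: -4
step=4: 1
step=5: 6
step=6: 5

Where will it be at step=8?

-5

The value reflects between -9 and 8, moving 5 per step.
  step 7: 5 → 0
  step 8: 0 → -5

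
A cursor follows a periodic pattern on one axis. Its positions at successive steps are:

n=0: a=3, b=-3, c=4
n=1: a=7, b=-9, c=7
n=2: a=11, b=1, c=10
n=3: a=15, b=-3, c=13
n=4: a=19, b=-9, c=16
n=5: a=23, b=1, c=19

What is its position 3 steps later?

The a coordinate changes by +4 each step, so at step 8 it is 3 + 8·(4) = 35.
The b coordinate repeats the cycle [-3, -9, 1] with period 3; step 8 mod 3 = 2, giving 1.
The c coordinate changes by +3 each step, so at step 8 it is 4 + 8·(3) = 28.

a=35, b=1, c=28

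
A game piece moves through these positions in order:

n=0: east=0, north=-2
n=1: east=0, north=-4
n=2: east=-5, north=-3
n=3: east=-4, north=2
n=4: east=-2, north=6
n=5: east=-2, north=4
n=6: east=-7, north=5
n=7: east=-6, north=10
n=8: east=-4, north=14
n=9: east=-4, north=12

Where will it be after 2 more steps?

Differencing gives (+0, -2), (-5, +1), (+1, +5), (+2, +4), (+0, -2), (-5, +1), (+1, +5), (+2, +4), (+0, -2). This is the pattern (+0, -2), (-5, +1), (+1, +5), (+2, +4) repeated.
step 10: apply (-5, +1) → east=-9, north=13
step 11: apply (+1, +5) → east=-8, north=18

east=-8, north=18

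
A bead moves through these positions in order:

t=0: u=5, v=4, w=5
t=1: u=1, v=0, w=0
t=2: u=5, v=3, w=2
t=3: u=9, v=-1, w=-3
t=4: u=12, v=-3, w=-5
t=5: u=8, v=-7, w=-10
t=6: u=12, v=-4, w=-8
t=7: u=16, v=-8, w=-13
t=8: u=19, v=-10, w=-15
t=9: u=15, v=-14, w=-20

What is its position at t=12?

u=26, v=-17, w=-25

Step-to-step displacements: (-4, -4, -5), (+4, +3, +2), (+4, -4, -5), (+3, -2, -2), (-4, -4, -5), (+4, +3, +2), (+4, -4, -5), (+3, -2, -2), (-4, -4, -5) — a repeating cycle of length 4.
step 10: apply (+4, +3, +2) → u=19, v=-11, w=-18
step 11: apply (+4, -4, -5) → u=23, v=-15, w=-23
step 12: apply (+3, -2, -2) → u=26, v=-17, w=-25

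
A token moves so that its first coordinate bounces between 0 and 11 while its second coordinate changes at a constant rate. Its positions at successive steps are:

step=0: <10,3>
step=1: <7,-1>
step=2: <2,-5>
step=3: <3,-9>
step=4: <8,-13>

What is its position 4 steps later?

The first coordinate reflects between 0 and 11, moving 5 per step.
  step 5: 8 → 9
  step 6: 9 → 4
  step 7: 4 → 1
  step 8: 1 → 6
The second coordinate changes by -4 each step: at step 8 it is -29.

<6,-29>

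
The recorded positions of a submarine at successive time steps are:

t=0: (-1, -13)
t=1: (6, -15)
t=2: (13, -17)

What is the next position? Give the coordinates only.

Each step adds (+7, -2) to the position.
step 3: (13, -17) + (+7, -2) → (20, -19)

(20, -19)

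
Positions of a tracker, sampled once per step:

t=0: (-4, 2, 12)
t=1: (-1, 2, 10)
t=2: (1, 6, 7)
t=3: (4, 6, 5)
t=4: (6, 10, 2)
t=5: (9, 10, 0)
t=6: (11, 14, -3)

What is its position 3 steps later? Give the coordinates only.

Step-to-step displacements: (+3, +0, -2), (+2, +4, -3), (+3, +0, -2), (+2, +4, -3), (+3, +0, -2), (+2, +4, -3) — a repeating cycle of length 2.
step 7: apply (+3, +0, -2) → (14, 14, -5)
step 8: apply (+2, +4, -3) → (16, 18, -8)
step 9: apply (+3, +0, -2) → (19, 18, -10)

(19, 18, -10)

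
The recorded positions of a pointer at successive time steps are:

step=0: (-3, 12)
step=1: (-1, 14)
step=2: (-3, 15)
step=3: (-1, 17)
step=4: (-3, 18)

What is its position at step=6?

Differencing gives (+2, +2), (-2, +1), (+2, +2), (-2, +1). This is the pattern (+2, +2), (-2, +1) repeated.
step 5: apply (+2, +2) → (-1, 20)
step 6: apply (-2, +1) → (-3, 21)

(-3, 21)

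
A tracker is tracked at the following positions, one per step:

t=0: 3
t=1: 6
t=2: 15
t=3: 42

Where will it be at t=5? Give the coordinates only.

366

Consecutive displacements +3, +9, +27 scale by a factor of 3 each step.
step 4: 42 + 81 → 123
step 5: 123 + 243 → 366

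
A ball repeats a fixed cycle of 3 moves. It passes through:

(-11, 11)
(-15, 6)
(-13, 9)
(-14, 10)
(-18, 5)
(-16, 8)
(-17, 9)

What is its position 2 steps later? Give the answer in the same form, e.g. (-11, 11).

(-19, 7)

Step-to-step displacements: (-4, -5), (+2, +3), (-1, +1), (-4, -5), (+2, +3), (-1, +1) — a repeating cycle of length 3.
step 7: apply (-4, -5) → (-21, 4)
step 8: apply (+2, +3) → (-19, 7)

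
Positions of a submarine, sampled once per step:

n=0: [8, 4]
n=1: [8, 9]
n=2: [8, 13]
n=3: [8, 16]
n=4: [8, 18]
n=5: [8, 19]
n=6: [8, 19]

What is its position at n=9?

[8, 13]

First differences are [+0, +5], [+0, +4], [+0, +3], [+0, +2], [+0, +1], [+0, +0]; their common second difference is [+0, -1] (constant acceleration).
step 7: [8, 19] + [+0, -1] → [8, 18]
step 8: [8, 18] + [+0, -2] → [8, 16]
step 9: [8, 16] + [+0, -3] → [8, 13]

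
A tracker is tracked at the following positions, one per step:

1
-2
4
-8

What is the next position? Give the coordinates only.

Step-to-step displacements: -3, +6, -12; each is -2× the previous.
step 4: -8 + 24 → 16

16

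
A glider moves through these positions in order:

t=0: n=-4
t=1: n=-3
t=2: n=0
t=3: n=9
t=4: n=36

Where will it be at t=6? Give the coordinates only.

n=360

Consecutive displacements +1, +3, +9, +27 scale by a factor of 3 each step.
step 5: 36 + 81 → n=117
step 6: 117 + 243 → n=360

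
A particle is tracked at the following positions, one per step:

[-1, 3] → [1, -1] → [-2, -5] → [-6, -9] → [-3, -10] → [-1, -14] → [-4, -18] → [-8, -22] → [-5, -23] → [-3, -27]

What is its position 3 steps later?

[-7, -36]

The moves between consecutive positions are [+2, -4], [-3, -4], [-4, -4], [+3, -1], [+2, -4], [-3, -4], [-4, -4], [+3, -1], [+2, -4]; they repeat the 4-cycle [[+2, -4], [-3, -4], [-4, -4], [+3, -1]].
step 10: apply [-3, -4] → [-6, -31]
step 11: apply [-4, -4] → [-10, -35]
step 12: apply [+3, -1] → [-7, -36]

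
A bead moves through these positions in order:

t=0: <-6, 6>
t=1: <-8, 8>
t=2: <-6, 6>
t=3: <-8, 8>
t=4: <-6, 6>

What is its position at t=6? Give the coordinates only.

Consecutive displacements <-2, +2>, <+2, -2>, <-2, +2>, <+2, -2> scale by a factor of -1 each step.
step 5: <-6, 6> + <-2, +2> → <-8, 8>
step 6: <-8, 8> + <+2, -2> → <-6, 6>

<-6, 6>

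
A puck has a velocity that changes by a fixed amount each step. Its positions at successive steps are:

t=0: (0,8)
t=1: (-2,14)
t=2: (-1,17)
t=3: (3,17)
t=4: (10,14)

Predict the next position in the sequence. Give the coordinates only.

(20,8)

First differences are (-2,+6), (+1,+3), (+4,+0), (+7,-3); their common second difference is (+3,-3) (constant acceleration).
step 5: (10,14) + (+10,-6) → (20,8)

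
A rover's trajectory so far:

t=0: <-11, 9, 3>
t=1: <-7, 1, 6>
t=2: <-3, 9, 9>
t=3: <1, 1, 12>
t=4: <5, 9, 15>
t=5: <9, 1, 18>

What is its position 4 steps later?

The first coordinate changes by +4 each step, so at step 9 it is -11 + 9·(4) = 25.
The second coordinate repeats the cycle [9, 1] with period 2; step 9 mod 2 = 1, giving 1.
The third coordinate changes by +3 each step, so at step 9 it is 3 + 9·(3) = 30.

<25, 1, 30>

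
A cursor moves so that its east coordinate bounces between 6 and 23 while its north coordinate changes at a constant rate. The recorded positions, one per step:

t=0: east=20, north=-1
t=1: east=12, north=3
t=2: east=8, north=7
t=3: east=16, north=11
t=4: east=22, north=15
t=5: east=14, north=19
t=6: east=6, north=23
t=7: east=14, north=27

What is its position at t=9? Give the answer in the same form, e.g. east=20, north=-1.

The east coordinate reflects between 6 and 23, moving 8 per step.
  step 8: 14 → 22
  step 9: 22 → 16
The north coordinate changes by +4 each step: at step 9 it is 35.

east=16, north=35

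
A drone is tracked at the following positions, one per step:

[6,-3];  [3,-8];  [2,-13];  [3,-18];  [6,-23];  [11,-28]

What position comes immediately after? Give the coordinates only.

Successive displacements: [-3,-5], [-1,-5], [+1,-5], [+3,-5], [+5,-5] — each changes by [+2,+0].
step 6: [11,-28] + [+7,-5] → [18,-33]

[18,-33]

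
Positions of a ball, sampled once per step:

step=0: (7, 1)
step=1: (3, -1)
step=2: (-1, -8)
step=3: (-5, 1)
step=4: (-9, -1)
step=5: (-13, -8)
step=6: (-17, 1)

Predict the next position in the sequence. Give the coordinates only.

First: linear, -4 per step → -21 at step 7.
Second: cycles through 1, -1, -8 every 3 steps. Step 7 lands at position 1 of the cycle → -1.

(-21, -1)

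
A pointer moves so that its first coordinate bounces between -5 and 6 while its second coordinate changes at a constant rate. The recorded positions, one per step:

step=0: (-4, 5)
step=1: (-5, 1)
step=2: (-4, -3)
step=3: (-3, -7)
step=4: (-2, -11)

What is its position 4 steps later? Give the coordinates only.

(2, -27)

The first coordinate travels 1 per step and bounces off the walls at -5 and 6.
  step 5: -2 → -1
  step 6: -1 → 0
  step 7: 0 → 1
  step 8: 1 → 2
The second coordinate changes by -4 each step: at step 8 it is -27.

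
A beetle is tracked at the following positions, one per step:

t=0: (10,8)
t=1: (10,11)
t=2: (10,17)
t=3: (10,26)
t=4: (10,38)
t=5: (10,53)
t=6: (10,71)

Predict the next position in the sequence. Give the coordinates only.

(10,92)

First differences are (+0,+3), (+0,+6), (+0,+9), (+0,+12), (+0,+15), (+0,+18); their common second difference is (+0,+3) (constant acceleration).
step 7: (10,71) + (+0,+21) → (10,92)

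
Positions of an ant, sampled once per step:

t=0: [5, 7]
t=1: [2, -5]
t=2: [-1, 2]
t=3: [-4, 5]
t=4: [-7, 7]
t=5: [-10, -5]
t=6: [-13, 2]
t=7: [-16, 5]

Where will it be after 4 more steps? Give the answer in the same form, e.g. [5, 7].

[-28, 5]

The first coordinate changes by -3 each step, so at step 11 it is 5 + 11·(-3) = -28.
The second coordinate repeats the cycle [7, -5, 2, 5] with period 4; step 11 mod 4 = 3, giving 5.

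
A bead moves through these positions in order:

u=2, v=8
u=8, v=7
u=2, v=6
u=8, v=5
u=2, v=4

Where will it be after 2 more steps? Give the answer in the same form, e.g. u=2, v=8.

The u coordinate repeats the cycle [2, 8] with period 2; step 6 mod 2 = 0, giving 2.
The v coordinate changes by -1 each step, so at step 6 it is 8 + 6·(-1) = 2.

u=2, v=2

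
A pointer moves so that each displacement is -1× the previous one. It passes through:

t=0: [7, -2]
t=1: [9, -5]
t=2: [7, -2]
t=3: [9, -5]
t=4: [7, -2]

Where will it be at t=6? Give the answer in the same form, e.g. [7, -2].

Step-to-step displacements: [+2, -3], [-2, +3], [+2, -3], [-2, +3]; each is -1× the previous.
step 5: [7, -2] + [+2, -3] → [9, -5]
step 6: [9, -5] + [-2, +3] → [7, -2]

[7, -2]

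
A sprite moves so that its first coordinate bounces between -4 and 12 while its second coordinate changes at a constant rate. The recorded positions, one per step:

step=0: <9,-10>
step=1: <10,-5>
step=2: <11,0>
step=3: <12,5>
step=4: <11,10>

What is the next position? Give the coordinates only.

<10,15>

The first coordinate travels 1 per step and bounces off the walls at -4 and 12.
  step 5: 11 → 10
The second coordinate changes by +5 each step: at step 5 it is 15.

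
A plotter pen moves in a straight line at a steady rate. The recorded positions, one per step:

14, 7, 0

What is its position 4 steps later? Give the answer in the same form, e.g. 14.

-28

Each step adds -7 to the position.
step 3: 0 − 7 → -7
step 4: -7 − 7 → -14
step 5: -14 − 7 → -21
step 6: -21 − 7 → -28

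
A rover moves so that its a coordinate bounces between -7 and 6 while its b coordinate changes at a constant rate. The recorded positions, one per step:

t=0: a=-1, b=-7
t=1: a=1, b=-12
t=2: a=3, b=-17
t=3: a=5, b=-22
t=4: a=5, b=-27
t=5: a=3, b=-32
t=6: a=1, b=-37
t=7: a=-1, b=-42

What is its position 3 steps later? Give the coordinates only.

a=-7, b=-57

The a coordinate reflects between -7 and 6, moving 2 per step.
  step 8: -1 → -3
  step 9: -3 → -5
  step 10: -5 → -7
The b coordinate changes by -5 each step: at step 10 it is -57.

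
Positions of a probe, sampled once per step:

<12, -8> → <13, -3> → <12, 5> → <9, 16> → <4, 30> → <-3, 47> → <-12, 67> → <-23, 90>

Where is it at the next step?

Taking differences between consecutive positions: <+1, +5>, <-1, +8>, <-3, +11>, <-5, +14>, <-7, +17>, <-9, +20>, <-11, +23>. These grow by <-2, +3> each step.
step 8: <-23, 90> + <-13, +26> → <-36, 116>

<-36, 116>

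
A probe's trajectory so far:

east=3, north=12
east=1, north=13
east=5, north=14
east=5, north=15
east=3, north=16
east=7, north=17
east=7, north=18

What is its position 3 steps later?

east=9, north=21

Differencing gives (-2, +1), (+4, +1), (+0, +1), (-2, +1), (+4, +1), (+0, +1). This is the pattern (-2, +1), (+4, +1), (+0, +1) repeated.
step 7: apply (-2, +1) → east=5, north=19
step 8: apply (+4, +1) → east=9, north=20
step 9: apply (+0, +1) → east=9, north=21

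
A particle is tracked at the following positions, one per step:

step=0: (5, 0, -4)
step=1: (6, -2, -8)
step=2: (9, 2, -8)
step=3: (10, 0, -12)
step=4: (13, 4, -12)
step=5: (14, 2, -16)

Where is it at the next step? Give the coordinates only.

Differencing gives (+1, -2, -4), (+3, +4, +0), (+1, -2, -4), (+3, +4, +0), (+1, -2, -4). This is the pattern (+1, -2, -4), (+3, +4, +0) repeated.
step 6: apply (+3, +4, +0) → (17, 6, -16)

(17, 6, -16)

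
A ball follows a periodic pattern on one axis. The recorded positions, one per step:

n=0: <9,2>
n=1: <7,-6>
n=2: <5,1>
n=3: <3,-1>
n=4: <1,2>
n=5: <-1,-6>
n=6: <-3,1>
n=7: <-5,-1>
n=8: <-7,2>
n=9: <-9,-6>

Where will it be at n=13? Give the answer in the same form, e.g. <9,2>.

<-17,-6>

First: linear, -2 per step → -17 at step 13.
Second: cycles through 2, -6, 1, -1 every 4 steps. Step 13 lands at position 1 of the cycle → -6.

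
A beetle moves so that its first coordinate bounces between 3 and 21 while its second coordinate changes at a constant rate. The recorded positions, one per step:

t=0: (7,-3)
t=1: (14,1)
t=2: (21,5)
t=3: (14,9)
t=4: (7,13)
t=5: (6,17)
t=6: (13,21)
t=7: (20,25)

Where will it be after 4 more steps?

The first coordinate travels 7 per step and bounces off the walls at 3 and 21.
  step 8: 20 → 15
  step 9: 15 → 8
  step 10: 8 → 5
  step 11: 5 → 12
The second coordinate changes by +4 each step: at step 11 it is 41.

(12,41)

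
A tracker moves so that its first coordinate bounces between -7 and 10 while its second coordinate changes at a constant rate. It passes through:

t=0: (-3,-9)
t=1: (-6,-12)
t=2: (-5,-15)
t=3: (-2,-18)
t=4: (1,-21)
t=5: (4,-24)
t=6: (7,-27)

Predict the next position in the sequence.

The first coordinate reflects between -7 and 10, moving 3 per step.
  step 7: 7 → 10
The second coordinate changes by -3 each step: at step 7 it is -30.

(10,-30)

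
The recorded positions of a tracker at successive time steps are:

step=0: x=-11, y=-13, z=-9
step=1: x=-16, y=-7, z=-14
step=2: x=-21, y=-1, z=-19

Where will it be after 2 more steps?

The position changes by (-5, +6, -5) every step.
step 3: x=-21, y=-1, z=-19 + (-5, +6, -5) → x=-26, y=5, z=-24
step 4: x=-26, y=5, z=-24 + (-5, +6, -5) → x=-31, y=11, z=-29

x=-31, y=11, z=-29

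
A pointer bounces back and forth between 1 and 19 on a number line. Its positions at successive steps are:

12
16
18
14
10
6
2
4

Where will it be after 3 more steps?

The value travels 4 per step and bounces off the walls at 1 and 19.
  step 8: 4 → 8
  step 9: 8 → 12
  step 10: 12 → 16

16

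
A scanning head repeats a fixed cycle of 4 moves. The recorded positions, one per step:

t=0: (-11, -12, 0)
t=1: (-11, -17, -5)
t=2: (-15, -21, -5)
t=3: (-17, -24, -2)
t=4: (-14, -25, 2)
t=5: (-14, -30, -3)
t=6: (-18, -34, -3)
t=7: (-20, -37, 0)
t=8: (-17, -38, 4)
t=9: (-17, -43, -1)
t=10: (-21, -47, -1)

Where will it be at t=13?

Step-to-step displacements: (+0, -5, -5), (-4, -4, +0), (-2, -3, +3), (+3, -1, +4), (+0, -5, -5), (-4, -4, +0), (-2, -3, +3), (+3, -1, +4), (+0, -5, -5), (-4, -4, +0) — a repeating cycle of length 4.
step 11: apply (-2, -3, +3) → (-23, -50, 2)
step 12: apply (+3, -1, +4) → (-20, -51, 6)
step 13: apply (+0, -5, -5) → (-20, -56, 1)

(-20, -56, 1)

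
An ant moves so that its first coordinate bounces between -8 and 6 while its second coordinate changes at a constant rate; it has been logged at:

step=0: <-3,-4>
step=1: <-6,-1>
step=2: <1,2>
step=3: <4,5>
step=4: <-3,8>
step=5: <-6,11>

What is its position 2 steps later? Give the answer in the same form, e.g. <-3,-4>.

The first coordinate travels 7 per step and bounces off the walls at -8 and 6.
  step 6: -6 → 1
  step 7: 1 → 4
The second coordinate changes by +3 each step: at step 7 it is 17.

<4,17>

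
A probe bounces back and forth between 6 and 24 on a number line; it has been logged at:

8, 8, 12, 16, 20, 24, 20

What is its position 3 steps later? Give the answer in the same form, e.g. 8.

8

The value travels 4 per step and bounces off the walls at 6 and 24.
  step 7: 20 → 16
  step 8: 16 → 12
  step 9: 12 → 8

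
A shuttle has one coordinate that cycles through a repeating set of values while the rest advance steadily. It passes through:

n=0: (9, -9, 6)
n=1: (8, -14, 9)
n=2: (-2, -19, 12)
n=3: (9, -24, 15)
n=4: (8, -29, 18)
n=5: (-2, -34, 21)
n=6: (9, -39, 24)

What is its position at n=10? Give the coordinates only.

(8, -59, 36)

First: cycles through 9, 8, -2 every 3 steps. Step 10 lands at position 1 of the cycle → 8.
Second: linear, -5 per step → -59 at step 10.
Third: linear, +3 per step → 36 at step 10.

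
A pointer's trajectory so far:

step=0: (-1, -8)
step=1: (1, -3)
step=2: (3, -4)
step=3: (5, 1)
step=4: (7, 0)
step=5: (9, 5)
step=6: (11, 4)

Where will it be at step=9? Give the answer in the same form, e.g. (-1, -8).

Step-to-step displacements: (+2, +5), (+2, -1), (+2, +5), (+2, -1), (+2, +5), (+2, -1) — a repeating cycle of length 2.
step 7: apply (+2, +5) → (13, 9)
step 8: apply (+2, -1) → (15, 8)
step 9: apply (+2, +5) → (17, 13)

(17, 13)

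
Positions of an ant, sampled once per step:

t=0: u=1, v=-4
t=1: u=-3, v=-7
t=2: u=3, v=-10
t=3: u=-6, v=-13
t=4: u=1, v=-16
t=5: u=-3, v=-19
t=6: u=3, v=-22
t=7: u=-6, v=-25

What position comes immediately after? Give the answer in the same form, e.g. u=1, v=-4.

u=1, v=-28

U: cycles through 1, -3, 3, -6 every 4 steps. Step 8 lands at position 0 of the cycle → 1.
V: linear, -3 per step → -28 at step 8.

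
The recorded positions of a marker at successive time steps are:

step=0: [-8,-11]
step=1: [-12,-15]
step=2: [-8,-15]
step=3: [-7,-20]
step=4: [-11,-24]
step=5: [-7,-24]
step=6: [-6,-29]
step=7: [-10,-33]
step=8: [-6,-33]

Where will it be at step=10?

The moves between consecutive positions are [-4,-4], [+4,+0], [+1,-5], [-4,-4], [+4,+0], [+1,-5], [-4,-4], [+4,+0]; they repeat the 3-cycle [[-4,-4], [+4,+0], [+1,-5]].
step 9: apply [+1,-5] → [-5,-38]
step 10: apply [-4,-4] → [-9,-42]

[-9,-42]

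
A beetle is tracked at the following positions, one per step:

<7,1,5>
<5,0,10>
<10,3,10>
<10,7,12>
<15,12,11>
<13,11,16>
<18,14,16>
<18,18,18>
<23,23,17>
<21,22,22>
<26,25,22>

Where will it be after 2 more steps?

<31,34,23>

Differencing gives <-2,-1,+5>, <+5,+3,+0>, <+0,+4,+2>, <+5,+5,-1>, <-2,-1,+5>, <+5,+3,+0>, <+0,+4,+2>, <+5,+5,-1>, <-2,-1,+5>, <+5,+3,+0>. This is the pattern <-2,-1,+5>, <+5,+3,+0>, <+0,+4,+2>, <+5,+5,-1> repeated.
step 11: apply <+0,+4,+2> → <26,29,24>
step 12: apply <+5,+5,-1> → <31,34,23>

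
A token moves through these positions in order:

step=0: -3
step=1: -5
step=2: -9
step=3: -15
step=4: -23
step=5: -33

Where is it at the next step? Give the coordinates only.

-45

Taking differences between consecutive positions: -2, -4, -6, -8, -10. These grow by -2 each step.
step 6: -33 − 12 → -45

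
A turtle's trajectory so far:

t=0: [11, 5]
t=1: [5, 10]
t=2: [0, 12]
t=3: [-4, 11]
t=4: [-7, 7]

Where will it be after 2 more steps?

First differences are [-6, +5], [-5, +2], [-4, -1], [-3, -4]; their common second difference is [+1, -3] (constant acceleration).
step 5: [-7, 7] + [-2, -7] → [-9, 0]
step 6: [-9, 0] + [-1, -10] → [-10, -10]

[-10, -10]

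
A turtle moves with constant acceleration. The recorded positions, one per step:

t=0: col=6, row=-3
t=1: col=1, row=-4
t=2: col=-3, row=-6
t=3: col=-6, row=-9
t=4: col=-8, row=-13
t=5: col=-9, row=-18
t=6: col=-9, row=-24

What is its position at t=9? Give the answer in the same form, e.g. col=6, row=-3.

col=-3, row=-48

First differences are (-5, -1), (-4, -2), (-3, -3), (-2, -4), (-1, -5), (+0, -6); their common second difference is (+1, -1) (constant acceleration).
step 7: col=-9, row=-24 + (+1, -7) → col=-8, row=-31
step 8: col=-8, row=-31 + (+2, -8) → col=-6, row=-39
step 9: col=-6, row=-39 + (+3, -9) → col=-3, row=-48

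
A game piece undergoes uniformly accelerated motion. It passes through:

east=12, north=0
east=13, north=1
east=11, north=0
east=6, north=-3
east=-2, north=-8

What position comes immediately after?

east=-13, north=-15

Taking differences between consecutive positions: (+1,+1), (-2,-1), (-5,-3), (-8,-5). These grow by (-3,-2) each step.
step 5: east=-2, north=-8 + (-11,-7) → east=-13, north=-15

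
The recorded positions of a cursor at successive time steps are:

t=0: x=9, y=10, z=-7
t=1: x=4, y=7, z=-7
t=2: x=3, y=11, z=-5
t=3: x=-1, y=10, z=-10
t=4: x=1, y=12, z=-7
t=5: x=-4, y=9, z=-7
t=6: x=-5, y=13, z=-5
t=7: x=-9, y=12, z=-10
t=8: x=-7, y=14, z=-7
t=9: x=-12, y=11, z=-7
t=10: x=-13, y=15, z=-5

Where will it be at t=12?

x=-15, y=16, z=-7

Differencing gives (-5, -3, +0), (-1, +4, +2), (-4, -1, -5), (+2, +2, +3), (-5, -3, +0), (-1, +4, +2), (-4, -1, -5), (+2, +2, +3), (-5, -3, +0), (-1, +4, +2). This is the pattern (-5, -3, +0), (-1, +4, +2), (-4, -1, -5), (+2, +2, +3) repeated.
step 11: apply (-4, -1, -5) → x=-17, y=14, z=-10
step 12: apply (+2, +2, +3) → x=-15, y=16, z=-7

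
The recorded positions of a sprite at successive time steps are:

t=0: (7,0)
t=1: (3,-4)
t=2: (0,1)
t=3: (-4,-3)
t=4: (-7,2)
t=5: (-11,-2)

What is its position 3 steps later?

(-21,4)

The moves between consecutive positions are (-4,-4), (-3,+5), (-4,-4), (-3,+5), (-4,-4); they repeat the 2-cycle [(-4,-4), (-3,+5)].
step 6: apply (-3,+5) → (-14,3)
step 7: apply (-4,-4) → (-18,-1)
step 8: apply (-3,+5) → (-21,4)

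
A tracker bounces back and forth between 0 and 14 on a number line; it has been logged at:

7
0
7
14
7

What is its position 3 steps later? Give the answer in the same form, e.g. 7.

The value reflects between 0 and 14, moving 7 per step.
  step 5: 7 → 0
  step 6: 0 → 7
  step 7: 7 → 14

14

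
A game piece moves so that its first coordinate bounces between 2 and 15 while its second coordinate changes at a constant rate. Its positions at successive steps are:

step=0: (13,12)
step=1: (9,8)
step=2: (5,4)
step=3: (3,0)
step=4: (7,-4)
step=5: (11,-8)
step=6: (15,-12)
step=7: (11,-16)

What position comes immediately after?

The first coordinate travels 4 per step and bounces off the walls at 2 and 15.
  step 8: 11 → 7
The second coordinate changes by -4 each step: at step 8 it is -20.

(7,-20)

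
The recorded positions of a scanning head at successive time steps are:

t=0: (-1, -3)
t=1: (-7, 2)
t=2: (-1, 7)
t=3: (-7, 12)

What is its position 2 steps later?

(-7, 22)

First: cycles through -1, -7 every 2 steps. Step 5 lands at position 1 of the cycle → -7.
Second: linear, +5 per step → 22 at step 5.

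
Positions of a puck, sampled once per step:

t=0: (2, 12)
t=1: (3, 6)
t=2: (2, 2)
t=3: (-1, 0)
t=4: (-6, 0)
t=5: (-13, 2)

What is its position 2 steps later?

Successive displacements: (+1, -6), (-1, -4), (-3, -2), (-5, +0), (-7, +2) — each changes by (-2, +2).
step 6: (-13, 2) + (-9, +4) → (-22, 6)
step 7: (-22, 6) + (-11, +6) → (-33, 12)

(-33, 12)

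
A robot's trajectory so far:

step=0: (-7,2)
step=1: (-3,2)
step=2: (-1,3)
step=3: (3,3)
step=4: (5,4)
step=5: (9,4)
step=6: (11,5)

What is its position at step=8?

The moves between consecutive positions are (+4,+0), (+2,+1), (+4,+0), (+2,+1), (+4,+0), (+2,+1); they repeat the 2-cycle [(+4,+0), (+2,+1)].
step 7: apply (+4,+0) → (15,5)
step 8: apply (+2,+1) → (17,6)

(17,6)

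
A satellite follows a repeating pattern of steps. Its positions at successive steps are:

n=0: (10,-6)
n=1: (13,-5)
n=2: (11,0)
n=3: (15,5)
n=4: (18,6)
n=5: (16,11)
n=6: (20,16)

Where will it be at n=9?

The moves between consecutive positions are (+3,+1), (-2,+5), (+4,+5), (+3,+1), (-2,+5), (+4,+5); they repeat the 3-cycle [(+3,+1), (-2,+5), (+4,+5)].
step 7: apply (+3,+1) → (23,17)
step 8: apply (-2,+5) → (21,22)
step 9: apply (+4,+5) → (25,27)

(25,27)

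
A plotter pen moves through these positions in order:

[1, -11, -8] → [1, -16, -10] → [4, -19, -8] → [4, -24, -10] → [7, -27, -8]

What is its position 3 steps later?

[10, -40, -10]

The moves between consecutive positions are [+0, -5, -2], [+3, -3, +2], [+0, -5, -2], [+3, -3, +2]; they repeat the 2-cycle [[+0, -5, -2], [+3, -3, +2]].
step 5: apply [+0, -5, -2] → [7, -32, -10]
step 6: apply [+3, -3, +2] → [10, -35, -8]
step 7: apply [+0, -5, -2] → [10, -40, -10]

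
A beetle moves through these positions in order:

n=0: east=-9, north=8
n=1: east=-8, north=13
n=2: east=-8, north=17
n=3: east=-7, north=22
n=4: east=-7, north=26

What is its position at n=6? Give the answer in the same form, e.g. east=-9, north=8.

east=-6, north=35

Step-to-step displacements: (+1, +5), (+0, +4), (+1, +5), (+0, +4) — a repeating cycle of length 2.
step 5: apply (+1, +5) → east=-6, north=31
step 6: apply (+0, +4) → east=-6, north=35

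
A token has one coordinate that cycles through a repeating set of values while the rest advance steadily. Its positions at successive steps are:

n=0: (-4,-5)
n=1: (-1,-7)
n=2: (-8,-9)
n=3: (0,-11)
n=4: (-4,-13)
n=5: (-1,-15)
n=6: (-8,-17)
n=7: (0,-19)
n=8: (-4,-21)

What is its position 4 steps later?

The first coordinate repeats the cycle [-4, -1, -8, 0] with period 4; step 12 mod 4 = 0, giving -4.
The second coordinate changes by -2 each step, so at step 12 it is -5 + 12·(-2) = -29.

(-4,-29)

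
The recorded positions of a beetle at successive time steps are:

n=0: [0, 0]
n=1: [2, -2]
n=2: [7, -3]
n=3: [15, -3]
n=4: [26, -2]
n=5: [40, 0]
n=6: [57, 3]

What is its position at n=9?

Taking differences between consecutive positions: [+2, -2], [+5, -1], [+8, +0], [+11, +1], [+14, +2], [+17, +3]. These grow by [+3, +1] each step.
step 7: [57, 3] + [+20, +4] → [77, 7]
step 8: [77, 7] + [+23, +5] → [100, 12]
step 9: [100, 12] + [+26, +6] → [126, 18]

[126, 18]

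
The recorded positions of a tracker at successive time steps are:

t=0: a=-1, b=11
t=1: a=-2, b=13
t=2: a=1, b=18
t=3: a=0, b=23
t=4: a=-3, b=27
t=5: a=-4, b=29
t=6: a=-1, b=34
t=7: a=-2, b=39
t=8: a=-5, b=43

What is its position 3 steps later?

Differencing gives (-1, +2), (+3, +5), (-1, +5), (-3, +4), (-1, +2), (+3, +5), (-1, +5), (-3, +4). This is the pattern (-1, +2), (+3, +5), (-1, +5), (-3, +4) repeated.
step 9: apply (-1, +2) → a=-6, b=45
step 10: apply (+3, +5) → a=-3, b=50
step 11: apply (-1, +5) → a=-4, b=55

a=-4, b=55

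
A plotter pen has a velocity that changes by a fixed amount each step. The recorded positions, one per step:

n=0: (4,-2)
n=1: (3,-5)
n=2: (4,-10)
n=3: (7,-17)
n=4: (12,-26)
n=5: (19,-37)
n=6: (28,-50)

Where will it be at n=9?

Successive displacements: (-1,-3), (+1,-5), (+3,-7), (+5,-9), (+7,-11), (+9,-13) — each changes by (+2,-2).
step 7: (28,-50) + (+11,-15) → (39,-65)
step 8: (39,-65) + (+13,-17) → (52,-82)
step 9: (52,-82) + (+15,-19) → (67,-101)

(67,-101)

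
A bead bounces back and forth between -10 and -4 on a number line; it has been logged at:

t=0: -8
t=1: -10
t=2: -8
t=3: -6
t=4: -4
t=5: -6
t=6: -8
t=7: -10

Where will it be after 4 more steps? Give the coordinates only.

-6

The value reflects between -10 and -4, moving 2 per step.
  step 8: -10 → -8
  step 9: -8 → -6
  step 10: -6 → -4
  step 11: -4 → -6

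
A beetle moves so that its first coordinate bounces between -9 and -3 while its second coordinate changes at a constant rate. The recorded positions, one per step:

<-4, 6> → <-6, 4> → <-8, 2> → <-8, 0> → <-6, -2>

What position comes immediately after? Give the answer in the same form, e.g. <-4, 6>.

<-4, -4>

The first coordinate reflects between -9 and -3, moving 2 per step.
  step 5: -6 → -4
The second coordinate changes by -2 each step: at step 5 it is -4.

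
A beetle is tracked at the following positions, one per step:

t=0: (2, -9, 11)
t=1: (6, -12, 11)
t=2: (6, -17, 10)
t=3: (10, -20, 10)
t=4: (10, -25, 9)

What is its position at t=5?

(14, -28, 9)

Step-to-step displacements: (+4, -3, +0), (+0, -5, -1), (+4, -3, +0), (+0, -5, -1) — a repeating cycle of length 2.
step 5: apply (+4, -3, +0) → (14, -28, 9)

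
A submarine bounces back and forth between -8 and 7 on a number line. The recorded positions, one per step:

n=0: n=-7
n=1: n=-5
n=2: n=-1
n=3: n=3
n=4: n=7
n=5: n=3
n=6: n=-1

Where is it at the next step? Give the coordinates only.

n=-5

The value travels 4 per step and bounces off the walls at -8 and 7.
  step 7: -1 → -5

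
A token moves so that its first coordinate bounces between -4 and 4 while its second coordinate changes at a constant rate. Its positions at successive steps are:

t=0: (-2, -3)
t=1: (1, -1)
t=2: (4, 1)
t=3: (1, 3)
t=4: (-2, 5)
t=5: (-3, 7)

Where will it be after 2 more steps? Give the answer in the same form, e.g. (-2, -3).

The first coordinate travels 3 per step and bounces off the walls at -4 and 4.
  step 6: -3 → 0
  step 7: 0 → 3
The second coordinate changes by +2 each step: at step 7 it is 11.

(3, 11)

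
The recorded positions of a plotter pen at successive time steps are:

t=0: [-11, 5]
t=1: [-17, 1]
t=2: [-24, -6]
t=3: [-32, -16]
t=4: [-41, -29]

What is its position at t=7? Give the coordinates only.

Taking differences between consecutive positions: [-6, -4], [-7, -7], [-8, -10], [-9, -13]. These grow by [-1, -3] each step.
step 5: [-41, -29] + [-10, -16] → [-51, -45]
step 6: [-51, -45] + [-11, -19] → [-62, -64]
step 7: [-62, -64] + [-12, -22] → [-74, -86]

[-74, -86]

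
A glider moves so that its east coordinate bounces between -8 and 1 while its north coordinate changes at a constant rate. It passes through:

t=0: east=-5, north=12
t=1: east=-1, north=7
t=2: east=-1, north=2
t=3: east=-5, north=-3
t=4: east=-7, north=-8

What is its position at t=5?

east=-3, north=-13

The east coordinate reflects between -8 and 1, moving 4 per step.
  step 5: -7 → -3
The north coordinate changes by -5 each step: at step 5 it is -13.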